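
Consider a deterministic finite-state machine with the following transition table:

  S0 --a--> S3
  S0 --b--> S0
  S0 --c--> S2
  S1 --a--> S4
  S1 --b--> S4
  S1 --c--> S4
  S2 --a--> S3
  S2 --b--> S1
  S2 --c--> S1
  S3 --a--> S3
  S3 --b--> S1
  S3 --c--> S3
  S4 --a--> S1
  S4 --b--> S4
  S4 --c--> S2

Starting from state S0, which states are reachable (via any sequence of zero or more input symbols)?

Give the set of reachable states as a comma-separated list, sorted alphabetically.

BFS from S0:
  visit S0: S0--a-->S3 (new), S0--b-->S0 (seen), S0--c-->S2 (new)
  visit S3: S3--a-->S3 (seen), S3--b-->S1 (new), S3--c-->S3 (seen)
  visit S2: S2--a-->S3 (seen), S2--b-->S1 (seen), S2--c-->S1 (seen)
  visit S1: S1--a-->S4 (new), S1--b-->S4 (seen), S1--c-->S4 (seen)
  visit S4: S4--a-->S1 (seen), S4--b-->S4 (seen), S4--c-->S2 (seen)

Answer: S0, S1, S2, S3, S4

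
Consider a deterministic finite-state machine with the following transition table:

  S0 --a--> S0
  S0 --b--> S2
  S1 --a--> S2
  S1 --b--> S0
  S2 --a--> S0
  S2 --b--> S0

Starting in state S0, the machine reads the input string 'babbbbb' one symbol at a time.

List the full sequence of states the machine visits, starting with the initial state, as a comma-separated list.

Answer: S0, S2, S0, S2, S0, S2, S0, S2

Derivation:
Start: S0
  read 'b': S0 --b--> S2
  read 'a': S2 --a--> S0
  read 'b': S0 --b--> S2
  read 'b': S2 --b--> S0
  read 'b': S0 --b--> S2
  read 'b': S2 --b--> S0
  read 'b': S0 --b--> S2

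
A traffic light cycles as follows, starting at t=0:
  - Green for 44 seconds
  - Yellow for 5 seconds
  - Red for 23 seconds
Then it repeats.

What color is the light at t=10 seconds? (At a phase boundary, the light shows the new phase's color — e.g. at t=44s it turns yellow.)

Cycle length = 44 + 5 + 23 = 72s
t = 10, phase_t = 10 mod 72 = 10
10 < 44 (green end) → GREEN

Answer: green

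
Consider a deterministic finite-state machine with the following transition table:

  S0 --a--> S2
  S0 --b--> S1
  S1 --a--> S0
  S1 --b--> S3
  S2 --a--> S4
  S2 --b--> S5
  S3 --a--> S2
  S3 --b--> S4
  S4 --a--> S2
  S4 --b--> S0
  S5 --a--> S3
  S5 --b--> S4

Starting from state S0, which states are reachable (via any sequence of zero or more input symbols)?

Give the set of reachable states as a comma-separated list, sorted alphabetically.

Answer: S0, S1, S2, S3, S4, S5

Derivation:
BFS from S0:
  visit S0: S0--a-->S2 (new), S0--b-->S1 (new)
  visit S2: S2--a-->S4 (new), S2--b-->S5 (new)
  visit S1: S1--a-->S0 (seen), S1--b-->S3 (new)
  visit S4: S4--a-->S2 (seen), S4--b-->S0 (seen)
  visit S5: S5--a-->S3 (seen), S5--b-->S4 (seen)
  visit S3: S3--a-->S2 (seen), S3--b-->S4 (seen)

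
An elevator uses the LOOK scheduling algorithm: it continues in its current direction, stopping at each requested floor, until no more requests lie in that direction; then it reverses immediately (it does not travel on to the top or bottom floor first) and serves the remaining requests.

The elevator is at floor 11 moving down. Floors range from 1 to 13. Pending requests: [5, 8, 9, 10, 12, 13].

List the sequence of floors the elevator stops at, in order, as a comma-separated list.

Answer: 10, 9, 8, 5, 12, 13

Derivation:
Current: 11, moving DOWN
Serve below first (descending): [10, 9, 8, 5]
Then reverse, serve above (ascending): [12, 13]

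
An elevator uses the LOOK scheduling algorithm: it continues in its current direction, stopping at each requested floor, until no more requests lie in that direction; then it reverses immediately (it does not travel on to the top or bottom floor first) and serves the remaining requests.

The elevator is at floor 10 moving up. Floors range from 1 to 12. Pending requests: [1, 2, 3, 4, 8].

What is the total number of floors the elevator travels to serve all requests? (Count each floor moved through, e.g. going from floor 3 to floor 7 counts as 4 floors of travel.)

Start at floor 10 moving up, LOOK stop order: [8, 4, 3, 2, 1]
  10 → 8: |8-10| = 2, total = 2
  8 → 4: |4-8| = 4, total = 6
  4 → 3: |3-4| = 1, total = 7
  3 → 2: |2-3| = 1, total = 8
  2 → 1: |1-2| = 1, total = 9

Answer: 9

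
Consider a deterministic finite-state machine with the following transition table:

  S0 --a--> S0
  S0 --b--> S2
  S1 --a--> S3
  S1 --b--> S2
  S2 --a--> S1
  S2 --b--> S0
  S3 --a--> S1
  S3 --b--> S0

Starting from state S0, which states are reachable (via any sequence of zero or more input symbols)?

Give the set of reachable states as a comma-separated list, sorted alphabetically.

BFS from S0:
  visit S0: S0--a-->S0 (seen), S0--b-->S2 (new)
  visit S2: S2--a-->S1 (new), S2--b-->S0 (seen)
  visit S1: S1--a-->S3 (new), S1--b-->S2 (seen)
  visit S3: S3--a-->S1 (seen), S3--b-->S0 (seen)

Answer: S0, S1, S2, S3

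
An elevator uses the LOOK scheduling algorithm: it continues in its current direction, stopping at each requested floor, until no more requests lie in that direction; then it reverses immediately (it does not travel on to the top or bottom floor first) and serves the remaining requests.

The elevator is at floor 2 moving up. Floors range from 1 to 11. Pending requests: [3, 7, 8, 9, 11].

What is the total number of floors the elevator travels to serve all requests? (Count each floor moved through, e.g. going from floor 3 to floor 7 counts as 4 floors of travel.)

Start at floor 2 moving up, LOOK stop order: [3, 7, 8, 9, 11]
  2 → 3: |3-2| = 1, total = 1
  3 → 7: |7-3| = 4, total = 5
  7 → 8: |8-7| = 1, total = 6
  8 → 9: |9-8| = 1, total = 7
  9 → 11: |11-9| = 2, total = 9

Answer: 9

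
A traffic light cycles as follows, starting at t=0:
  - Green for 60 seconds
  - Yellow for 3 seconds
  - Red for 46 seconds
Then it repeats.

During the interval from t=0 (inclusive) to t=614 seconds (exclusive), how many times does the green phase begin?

Answer: 6

Derivation:
Cycle = 60+3+46 = 109s
green phase starts at t = k*109 + 0 for k=0,1,2,...
Need k*109+0 < 614 → k < 5.633
k ∈ {0, ..., 5} → 6 starts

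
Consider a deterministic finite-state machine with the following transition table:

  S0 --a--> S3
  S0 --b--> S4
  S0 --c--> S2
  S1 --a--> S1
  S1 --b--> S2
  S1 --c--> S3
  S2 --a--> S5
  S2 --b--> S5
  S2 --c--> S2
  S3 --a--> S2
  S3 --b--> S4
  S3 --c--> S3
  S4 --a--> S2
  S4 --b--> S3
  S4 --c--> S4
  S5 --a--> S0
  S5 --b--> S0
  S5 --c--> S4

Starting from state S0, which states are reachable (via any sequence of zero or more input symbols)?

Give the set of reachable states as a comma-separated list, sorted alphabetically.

Answer: S0, S2, S3, S4, S5

Derivation:
BFS from S0:
  visit S0: S0--a-->S3 (new), S0--b-->S4 (new), S0--c-->S2 (new)
  visit S3: S3--a-->S2 (seen), S3--b-->S4 (seen), S3--c-->S3 (seen)
  visit S4: S4--a-->S2 (seen), S4--b-->S3 (seen), S4--c-->S4 (seen)
  visit S2: S2--a-->S5 (new), S2--b-->S5 (seen), S2--c-->S2 (seen)
  visit S5: S5--a-->S0 (seen), S5--b-->S0 (seen), S5--c-->S4 (seen)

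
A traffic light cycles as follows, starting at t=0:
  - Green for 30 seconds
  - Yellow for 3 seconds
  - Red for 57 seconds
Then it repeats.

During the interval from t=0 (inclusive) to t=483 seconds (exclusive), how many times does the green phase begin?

Answer: 6

Derivation:
Cycle = 30+3+57 = 90s
green phase starts at t = k*90 + 0 for k=0,1,2,...
Need k*90+0 < 483 → k < 5.367
k ∈ {0, ..., 5} → 6 starts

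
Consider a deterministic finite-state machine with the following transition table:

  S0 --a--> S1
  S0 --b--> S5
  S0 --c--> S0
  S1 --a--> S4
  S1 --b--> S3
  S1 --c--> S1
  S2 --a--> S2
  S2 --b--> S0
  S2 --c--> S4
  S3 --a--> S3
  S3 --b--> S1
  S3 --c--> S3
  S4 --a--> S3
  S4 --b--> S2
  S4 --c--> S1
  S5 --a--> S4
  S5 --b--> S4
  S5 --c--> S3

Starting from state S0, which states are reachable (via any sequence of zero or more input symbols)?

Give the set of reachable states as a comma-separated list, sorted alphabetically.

BFS from S0:
  visit S0: S0--a-->S1 (new), S0--b-->S5 (new), S0--c-->S0 (seen)
  visit S1: S1--a-->S4 (new), S1--b-->S3 (new), S1--c-->S1 (seen)
  visit S5: S5--a-->S4 (seen), S5--b-->S4 (seen), S5--c-->S3 (seen)
  visit S4: S4--a-->S3 (seen), S4--b-->S2 (new), S4--c-->S1 (seen)
  visit S3: S3--a-->S3 (seen), S3--b-->S1 (seen), S3--c-->S3 (seen)
  visit S2: S2--a-->S2 (seen), S2--b-->S0 (seen), S2--c-->S4 (seen)

Answer: S0, S1, S2, S3, S4, S5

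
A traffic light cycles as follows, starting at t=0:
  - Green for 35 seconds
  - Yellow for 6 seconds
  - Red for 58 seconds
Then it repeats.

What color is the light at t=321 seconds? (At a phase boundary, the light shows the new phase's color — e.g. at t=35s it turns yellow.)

Answer: green

Derivation:
Cycle length = 35 + 6 + 58 = 99s
t = 321, phase_t = 321 mod 99 = 24
24 < 35 (green end) → GREEN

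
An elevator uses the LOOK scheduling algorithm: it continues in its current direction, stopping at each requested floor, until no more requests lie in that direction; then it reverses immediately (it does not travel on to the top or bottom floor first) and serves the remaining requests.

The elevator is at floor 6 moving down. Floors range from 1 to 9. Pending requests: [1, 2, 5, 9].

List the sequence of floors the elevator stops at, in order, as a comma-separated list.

Answer: 5, 2, 1, 9

Derivation:
Current: 6, moving DOWN
Serve below first (descending): [5, 2, 1]
Then reverse, serve above (ascending): [9]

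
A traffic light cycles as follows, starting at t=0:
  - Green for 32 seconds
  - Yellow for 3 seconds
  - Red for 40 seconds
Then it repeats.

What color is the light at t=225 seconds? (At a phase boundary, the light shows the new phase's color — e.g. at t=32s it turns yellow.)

Cycle length = 32 + 3 + 40 = 75s
t = 225, phase_t = 225 mod 75 = 0
0 < 32 (green end) → GREEN

Answer: green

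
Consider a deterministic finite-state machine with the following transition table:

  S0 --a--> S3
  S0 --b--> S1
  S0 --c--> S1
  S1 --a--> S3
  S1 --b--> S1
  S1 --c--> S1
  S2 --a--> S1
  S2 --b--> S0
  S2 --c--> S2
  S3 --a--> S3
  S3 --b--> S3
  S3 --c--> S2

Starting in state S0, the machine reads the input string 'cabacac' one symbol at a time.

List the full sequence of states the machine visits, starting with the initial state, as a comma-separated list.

Answer: S0, S1, S3, S3, S3, S2, S1, S1

Derivation:
Start: S0
  read 'c': S0 --c--> S1
  read 'a': S1 --a--> S3
  read 'b': S3 --b--> S3
  read 'a': S3 --a--> S3
  read 'c': S3 --c--> S2
  read 'a': S2 --a--> S1
  read 'c': S1 --c--> S1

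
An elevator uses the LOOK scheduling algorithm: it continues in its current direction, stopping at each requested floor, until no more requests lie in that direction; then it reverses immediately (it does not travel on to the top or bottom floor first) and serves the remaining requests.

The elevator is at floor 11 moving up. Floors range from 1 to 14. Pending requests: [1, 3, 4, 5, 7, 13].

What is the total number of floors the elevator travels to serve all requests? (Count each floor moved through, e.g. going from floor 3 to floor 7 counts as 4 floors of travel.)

Answer: 14

Derivation:
Start at floor 11 moving up, LOOK stop order: [13, 7, 5, 4, 3, 1]
  11 → 13: |13-11| = 2, total = 2
  13 → 7: |7-13| = 6, total = 8
  7 → 5: |5-7| = 2, total = 10
  5 → 4: |4-5| = 1, total = 11
  4 → 3: |3-4| = 1, total = 12
  3 → 1: |1-3| = 2, total = 14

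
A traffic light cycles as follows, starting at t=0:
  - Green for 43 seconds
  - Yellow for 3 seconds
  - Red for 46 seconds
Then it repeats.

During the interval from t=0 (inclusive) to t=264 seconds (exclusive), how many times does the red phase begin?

Cycle = 43+3+46 = 92s
red phase starts at t = k*92 + 46 for k=0,1,2,...
Need k*92+46 < 264 → k < 2.370
k ∈ {0, ..., 2} → 3 starts

Answer: 3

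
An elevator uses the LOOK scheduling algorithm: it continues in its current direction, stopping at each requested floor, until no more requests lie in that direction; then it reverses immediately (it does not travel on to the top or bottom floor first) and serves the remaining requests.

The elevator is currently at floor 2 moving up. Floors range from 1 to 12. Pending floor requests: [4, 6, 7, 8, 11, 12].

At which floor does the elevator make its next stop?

Current floor: 2, direction: up
Requests above: [4, 6, 7, 8, 11, 12]
Requests below: []
Moving up and requests lie above → nearest above is min([4, 6, 7, 8, 11, 12]) = 4

Answer: 4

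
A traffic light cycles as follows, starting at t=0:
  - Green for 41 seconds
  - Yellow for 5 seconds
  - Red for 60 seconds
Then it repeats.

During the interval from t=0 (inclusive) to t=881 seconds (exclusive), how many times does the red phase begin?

Answer: 8

Derivation:
Cycle = 41+5+60 = 106s
red phase starts at t = k*106 + 46 for k=0,1,2,...
Need k*106+46 < 881 → k < 7.877
k ∈ {0, ..., 7} → 8 starts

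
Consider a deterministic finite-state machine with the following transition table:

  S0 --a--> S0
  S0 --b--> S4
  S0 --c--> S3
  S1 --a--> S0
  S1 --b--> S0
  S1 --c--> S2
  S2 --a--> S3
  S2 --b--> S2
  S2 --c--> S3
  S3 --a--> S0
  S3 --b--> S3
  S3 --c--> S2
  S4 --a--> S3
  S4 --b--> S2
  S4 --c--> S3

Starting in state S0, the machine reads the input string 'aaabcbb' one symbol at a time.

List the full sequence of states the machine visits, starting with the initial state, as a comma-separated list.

Answer: S0, S0, S0, S0, S4, S3, S3, S3

Derivation:
Start: S0
  read 'a': S0 --a--> S0
  read 'a': S0 --a--> S0
  read 'a': S0 --a--> S0
  read 'b': S0 --b--> S4
  read 'c': S4 --c--> S3
  read 'b': S3 --b--> S3
  read 'b': S3 --b--> S3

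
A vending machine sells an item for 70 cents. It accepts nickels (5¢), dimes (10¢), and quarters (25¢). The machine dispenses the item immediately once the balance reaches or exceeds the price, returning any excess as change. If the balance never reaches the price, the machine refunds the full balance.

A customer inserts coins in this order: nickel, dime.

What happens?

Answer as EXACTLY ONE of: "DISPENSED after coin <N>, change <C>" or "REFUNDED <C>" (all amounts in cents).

Price: 70¢
Coin 1 (nickel, 5¢): balance = 5¢
Coin 2 (dime, 10¢): balance = 15¢
All coins inserted, balance 15¢ < price 70¢ → REFUND 15¢

Answer: REFUNDED 15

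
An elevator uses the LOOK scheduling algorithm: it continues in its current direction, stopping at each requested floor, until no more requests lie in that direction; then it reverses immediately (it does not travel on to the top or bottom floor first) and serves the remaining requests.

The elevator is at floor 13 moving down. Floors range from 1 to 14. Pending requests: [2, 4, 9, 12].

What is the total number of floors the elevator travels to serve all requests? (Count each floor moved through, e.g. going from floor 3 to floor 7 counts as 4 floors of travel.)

Start at floor 13 moving down, LOOK stop order: [12, 9, 4, 2]
  13 → 12: |12-13| = 1, total = 1
  12 → 9: |9-12| = 3, total = 4
  9 → 4: |4-9| = 5, total = 9
  4 → 2: |2-4| = 2, total = 11

Answer: 11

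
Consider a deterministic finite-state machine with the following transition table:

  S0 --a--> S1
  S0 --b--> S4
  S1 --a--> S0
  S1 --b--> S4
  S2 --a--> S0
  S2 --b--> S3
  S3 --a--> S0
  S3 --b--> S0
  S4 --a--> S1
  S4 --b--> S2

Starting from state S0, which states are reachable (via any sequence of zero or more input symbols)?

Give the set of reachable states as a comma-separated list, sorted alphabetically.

Answer: S0, S1, S2, S3, S4

Derivation:
BFS from S0:
  visit S0: S0--a-->S1 (new), S0--b-->S4 (new)
  visit S1: S1--a-->S0 (seen), S1--b-->S4 (seen)
  visit S4: S4--a-->S1 (seen), S4--b-->S2 (new)
  visit S2: S2--a-->S0 (seen), S2--b-->S3 (new)
  visit S3: S3--a-->S0 (seen), S3--b-->S0 (seen)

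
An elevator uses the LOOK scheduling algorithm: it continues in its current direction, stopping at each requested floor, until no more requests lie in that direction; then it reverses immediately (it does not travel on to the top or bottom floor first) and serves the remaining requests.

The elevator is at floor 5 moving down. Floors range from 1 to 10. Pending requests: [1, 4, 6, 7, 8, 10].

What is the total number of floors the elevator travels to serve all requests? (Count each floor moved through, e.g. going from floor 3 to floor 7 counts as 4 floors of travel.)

Start at floor 5 moving down, LOOK stop order: [4, 1, 6, 7, 8, 10]
  5 → 4: |4-5| = 1, total = 1
  4 → 1: |1-4| = 3, total = 4
  1 → 6: |6-1| = 5, total = 9
  6 → 7: |7-6| = 1, total = 10
  7 → 8: |8-7| = 1, total = 11
  8 → 10: |10-8| = 2, total = 13

Answer: 13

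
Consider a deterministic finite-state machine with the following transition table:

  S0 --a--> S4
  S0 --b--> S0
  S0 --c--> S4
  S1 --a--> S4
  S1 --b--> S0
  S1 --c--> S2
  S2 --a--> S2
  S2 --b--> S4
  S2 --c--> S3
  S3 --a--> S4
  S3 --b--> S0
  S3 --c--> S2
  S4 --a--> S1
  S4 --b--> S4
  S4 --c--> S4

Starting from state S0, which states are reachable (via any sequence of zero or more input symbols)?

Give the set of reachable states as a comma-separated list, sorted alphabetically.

Answer: S0, S1, S2, S3, S4

Derivation:
BFS from S0:
  visit S0: S0--a-->S4 (new), S0--b-->S0 (seen), S0--c-->S4 (seen)
  visit S4: S4--a-->S1 (new), S4--b-->S4 (seen), S4--c-->S4 (seen)
  visit S1: S1--a-->S4 (seen), S1--b-->S0 (seen), S1--c-->S2 (new)
  visit S2: S2--a-->S2 (seen), S2--b-->S4 (seen), S2--c-->S3 (new)
  visit S3: S3--a-->S4 (seen), S3--b-->S0 (seen), S3--c-->S2 (seen)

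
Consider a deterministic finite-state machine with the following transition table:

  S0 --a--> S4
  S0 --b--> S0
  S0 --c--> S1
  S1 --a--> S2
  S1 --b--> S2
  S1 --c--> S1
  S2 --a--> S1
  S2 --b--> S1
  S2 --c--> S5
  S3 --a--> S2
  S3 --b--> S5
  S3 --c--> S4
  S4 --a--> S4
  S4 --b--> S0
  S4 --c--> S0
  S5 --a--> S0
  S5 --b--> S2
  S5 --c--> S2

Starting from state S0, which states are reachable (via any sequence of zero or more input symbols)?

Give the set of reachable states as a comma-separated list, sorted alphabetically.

Answer: S0, S1, S2, S4, S5

Derivation:
BFS from S0:
  visit S0: S0--a-->S4 (new), S0--b-->S0 (seen), S0--c-->S1 (new)
  visit S4: S4--a-->S4 (seen), S4--b-->S0 (seen), S4--c-->S0 (seen)
  visit S1: S1--a-->S2 (new), S1--b-->S2 (seen), S1--c-->S1 (seen)
  visit S2: S2--a-->S1 (seen), S2--b-->S1 (seen), S2--c-->S5 (new)
  visit S5: S5--a-->S0 (seen), S5--b-->S2 (seen), S5--c-->S2 (seen)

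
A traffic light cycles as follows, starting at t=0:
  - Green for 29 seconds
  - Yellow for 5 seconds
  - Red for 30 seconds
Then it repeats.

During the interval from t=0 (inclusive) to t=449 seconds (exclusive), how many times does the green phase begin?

Cycle = 29+5+30 = 64s
green phase starts at t = k*64 + 0 for k=0,1,2,...
Need k*64+0 < 449 → k < 7.016
k ∈ {0, ..., 7} → 8 starts

Answer: 8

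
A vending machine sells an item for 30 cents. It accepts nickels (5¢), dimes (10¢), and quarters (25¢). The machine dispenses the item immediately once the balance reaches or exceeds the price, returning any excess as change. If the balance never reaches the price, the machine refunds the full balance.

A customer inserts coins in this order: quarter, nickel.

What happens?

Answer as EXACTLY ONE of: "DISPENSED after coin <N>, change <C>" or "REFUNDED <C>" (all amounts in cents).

Price: 30¢
Coin 1 (quarter, 25¢): balance = 25¢
Coin 2 (nickel, 5¢): balance = 30¢
  → balance >= price → DISPENSE, change = 30 - 30 = 0¢

Answer: DISPENSED after coin 2, change 0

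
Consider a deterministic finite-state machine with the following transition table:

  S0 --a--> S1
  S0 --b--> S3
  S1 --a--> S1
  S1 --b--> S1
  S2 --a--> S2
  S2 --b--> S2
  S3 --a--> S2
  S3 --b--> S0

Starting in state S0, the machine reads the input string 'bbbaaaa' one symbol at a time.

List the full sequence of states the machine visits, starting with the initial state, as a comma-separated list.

Start: S0
  read 'b': S0 --b--> S3
  read 'b': S3 --b--> S0
  read 'b': S0 --b--> S3
  read 'a': S3 --a--> S2
  read 'a': S2 --a--> S2
  read 'a': S2 --a--> S2
  read 'a': S2 --a--> S2

Answer: S0, S3, S0, S3, S2, S2, S2, S2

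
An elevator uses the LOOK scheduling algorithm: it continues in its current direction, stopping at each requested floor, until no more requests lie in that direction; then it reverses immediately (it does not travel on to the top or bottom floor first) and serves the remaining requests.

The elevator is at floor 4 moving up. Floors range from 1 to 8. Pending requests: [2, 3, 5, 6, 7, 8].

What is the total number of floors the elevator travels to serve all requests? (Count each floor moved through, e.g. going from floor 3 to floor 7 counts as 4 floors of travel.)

Start at floor 4 moving up, LOOK stop order: [5, 6, 7, 8, 3, 2]
  4 → 5: |5-4| = 1, total = 1
  5 → 6: |6-5| = 1, total = 2
  6 → 7: |7-6| = 1, total = 3
  7 → 8: |8-7| = 1, total = 4
  8 → 3: |3-8| = 5, total = 9
  3 → 2: |2-3| = 1, total = 10

Answer: 10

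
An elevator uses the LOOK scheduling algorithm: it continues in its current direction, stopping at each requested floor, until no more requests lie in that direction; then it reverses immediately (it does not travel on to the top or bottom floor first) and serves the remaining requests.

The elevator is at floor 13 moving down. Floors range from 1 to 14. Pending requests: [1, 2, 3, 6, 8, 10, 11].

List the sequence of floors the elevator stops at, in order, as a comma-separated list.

Answer: 11, 10, 8, 6, 3, 2, 1

Derivation:
Current: 13, moving DOWN
Serve below first (descending): [11, 10, 8, 6, 3, 2, 1]
Then reverse, serve above (ascending): []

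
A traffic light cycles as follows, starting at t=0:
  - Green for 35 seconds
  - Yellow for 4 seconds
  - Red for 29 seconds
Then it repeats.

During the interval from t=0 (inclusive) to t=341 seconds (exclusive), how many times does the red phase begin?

Cycle = 35+4+29 = 68s
red phase starts at t = k*68 + 39 for k=0,1,2,...
Need k*68+39 < 341 → k < 4.441
k ∈ {0, ..., 4} → 5 starts

Answer: 5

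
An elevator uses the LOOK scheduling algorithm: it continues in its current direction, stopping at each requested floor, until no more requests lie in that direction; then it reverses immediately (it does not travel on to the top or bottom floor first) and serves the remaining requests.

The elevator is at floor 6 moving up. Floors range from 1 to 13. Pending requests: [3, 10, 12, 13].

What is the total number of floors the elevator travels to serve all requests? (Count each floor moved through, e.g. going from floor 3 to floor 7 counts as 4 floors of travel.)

Answer: 17

Derivation:
Start at floor 6 moving up, LOOK stop order: [10, 12, 13, 3]
  6 → 10: |10-6| = 4, total = 4
  10 → 12: |12-10| = 2, total = 6
  12 → 13: |13-12| = 1, total = 7
  13 → 3: |3-13| = 10, total = 17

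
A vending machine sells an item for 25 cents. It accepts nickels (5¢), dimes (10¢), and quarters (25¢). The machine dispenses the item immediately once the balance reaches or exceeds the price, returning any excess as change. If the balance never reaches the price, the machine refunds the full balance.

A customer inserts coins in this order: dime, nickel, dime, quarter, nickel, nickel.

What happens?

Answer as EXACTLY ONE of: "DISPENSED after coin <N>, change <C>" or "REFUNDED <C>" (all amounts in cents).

Price: 25¢
Coin 1 (dime, 10¢): balance = 10¢
Coin 2 (nickel, 5¢): balance = 15¢
Coin 3 (dime, 10¢): balance = 25¢
  → balance >= price → DISPENSE, change = 25 - 25 = 0¢

Answer: DISPENSED after coin 3, change 0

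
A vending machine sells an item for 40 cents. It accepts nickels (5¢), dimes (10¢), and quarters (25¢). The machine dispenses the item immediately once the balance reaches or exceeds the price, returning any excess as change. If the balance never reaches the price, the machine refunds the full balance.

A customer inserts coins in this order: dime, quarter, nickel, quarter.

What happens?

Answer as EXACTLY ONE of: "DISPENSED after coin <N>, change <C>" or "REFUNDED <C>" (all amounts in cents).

Answer: DISPENSED after coin 3, change 0

Derivation:
Price: 40¢
Coin 1 (dime, 10¢): balance = 10¢
Coin 2 (quarter, 25¢): balance = 35¢
Coin 3 (nickel, 5¢): balance = 40¢
  → balance >= price → DISPENSE, change = 40 - 40 = 0¢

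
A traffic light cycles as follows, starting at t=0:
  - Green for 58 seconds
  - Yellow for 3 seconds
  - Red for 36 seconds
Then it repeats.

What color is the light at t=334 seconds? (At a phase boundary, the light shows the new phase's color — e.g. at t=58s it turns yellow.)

Cycle length = 58 + 3 + 36 = 97s
t = 334, phase_t = 334 mod 97 = 43
43 < 58 (green end) → GREEN

Answer: green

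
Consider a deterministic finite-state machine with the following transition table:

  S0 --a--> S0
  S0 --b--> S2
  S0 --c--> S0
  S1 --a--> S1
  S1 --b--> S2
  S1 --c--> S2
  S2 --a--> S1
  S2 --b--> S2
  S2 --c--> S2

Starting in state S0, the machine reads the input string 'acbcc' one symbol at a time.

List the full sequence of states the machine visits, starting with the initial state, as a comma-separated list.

Answer: S0, S0, S0, S2, S2, S2

Derivation:
Start: S0
  read 'a': S0 --a--> S0
  read 'c': S0 --c--> S0
  read 'b': S0 --b--> S2
  read 'c': S2 --c--> S2
  read 'c': S2 --c--> S2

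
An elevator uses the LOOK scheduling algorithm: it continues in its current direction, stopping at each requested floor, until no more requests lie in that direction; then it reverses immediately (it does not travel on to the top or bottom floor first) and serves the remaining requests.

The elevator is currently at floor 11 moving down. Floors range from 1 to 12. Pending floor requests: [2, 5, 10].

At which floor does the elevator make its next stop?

Current floor: 11, direction: down
Requests above: []
Requests below: [2, 5, 10]
Moving down and requests lie below → nearest below is max([2, 5, 10]) = 10

Answer: 10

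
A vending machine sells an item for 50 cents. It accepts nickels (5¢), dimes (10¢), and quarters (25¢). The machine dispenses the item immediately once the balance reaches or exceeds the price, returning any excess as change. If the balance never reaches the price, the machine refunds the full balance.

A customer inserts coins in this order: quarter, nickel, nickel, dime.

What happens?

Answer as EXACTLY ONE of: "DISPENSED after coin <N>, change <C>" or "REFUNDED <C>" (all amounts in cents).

Price: 50¢
Coin 1 (quarter, 25¢): balance = 25¢
Coin 2 (nickel, 5¢): balance = 30¢
Coin 3 (nickel, 5¢): balance = 35¢
Coin 4 (dime, 10¢): balance = 45¢
All coins inserted, balance 45¢ < price 50¢ → REFUND 45¢

Answer: REFUNDED 45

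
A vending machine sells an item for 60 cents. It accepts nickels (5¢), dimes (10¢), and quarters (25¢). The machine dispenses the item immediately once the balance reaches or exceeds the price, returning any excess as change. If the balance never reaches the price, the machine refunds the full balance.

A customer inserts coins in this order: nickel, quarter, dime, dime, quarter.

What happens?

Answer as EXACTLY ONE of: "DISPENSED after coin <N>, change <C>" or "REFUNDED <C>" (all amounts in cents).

Price: 60¢
Coin 1 (nickel, 5¢): balance = 5¢
Coin 2 (quarter, 25¢): balance = 30¢
Coin 3 (dime, 10¢): balance = 40¢
Coin 4 (dime, 10¢): balance = 50¢
Coin 5 (quarter, 25¢): balance = 75¢
  → balance >= price → DISPENSE, change = 75 - 60 = 15¢

Answer: DISPENSED after coin 5, change 15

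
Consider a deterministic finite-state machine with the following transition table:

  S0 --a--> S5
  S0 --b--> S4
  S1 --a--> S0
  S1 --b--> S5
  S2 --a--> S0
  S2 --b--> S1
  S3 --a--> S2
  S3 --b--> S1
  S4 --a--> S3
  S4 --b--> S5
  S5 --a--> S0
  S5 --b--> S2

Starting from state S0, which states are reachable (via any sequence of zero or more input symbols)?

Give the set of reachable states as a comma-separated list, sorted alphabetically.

Answer: S0, S1, S2, S3, S4, S5

Derivation:
BFS from S0:
  visit S0: S0--a-->S5 (new), S0--b-->S4 (new)
  visit S5: S5--a-->S0 (seen), S5--b-->S2 (new)
  visit S4: S4--a-->S3 (new), S4--b-->S5 (seen)
  visit S2: S2--a-->S0 (seen), S2--b-->S1 (new)
  visit S3: S3--a-->S2 (seen), S3--b-->S1 (seen)
  visit S1: S1--a-->S0 (seen), S1--b-->S5 (seen)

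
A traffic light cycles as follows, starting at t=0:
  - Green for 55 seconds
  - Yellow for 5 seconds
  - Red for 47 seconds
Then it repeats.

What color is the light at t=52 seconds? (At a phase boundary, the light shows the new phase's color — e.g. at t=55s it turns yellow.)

Answer: green

Derivation:
Cycle length = 55 + 5 + 47 = 107s
t = 52, phase_t = 52 mod 107 = 52
52 < 55 (green end) → GREEN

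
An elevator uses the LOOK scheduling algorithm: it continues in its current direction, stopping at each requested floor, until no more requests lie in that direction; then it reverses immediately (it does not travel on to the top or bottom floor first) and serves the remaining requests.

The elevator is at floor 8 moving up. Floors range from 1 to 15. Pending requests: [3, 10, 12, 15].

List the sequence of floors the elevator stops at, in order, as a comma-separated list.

Answer: 10, 12, 15, 3

Derivation:
Current: 8, moving UP
Serve above first (ascending): [10, 12, 15]
Then reverse, serve below (descending): [3]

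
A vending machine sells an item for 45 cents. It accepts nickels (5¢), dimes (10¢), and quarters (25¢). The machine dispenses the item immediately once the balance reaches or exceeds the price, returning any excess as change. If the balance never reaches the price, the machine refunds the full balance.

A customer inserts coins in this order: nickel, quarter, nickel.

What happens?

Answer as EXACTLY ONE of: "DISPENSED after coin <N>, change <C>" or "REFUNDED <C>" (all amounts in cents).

Price: 45¢
Coin 1 (nickel, 5¢): balance = 5¢
Coin 2 (quarter, 25¢): balance = 30¢
Coin 3 (nickel, 5¢): balance = 35¢
All coins inserted, balance 35¢ < price 45¢ → REFUND 35¢

Answer: REFUNDED 35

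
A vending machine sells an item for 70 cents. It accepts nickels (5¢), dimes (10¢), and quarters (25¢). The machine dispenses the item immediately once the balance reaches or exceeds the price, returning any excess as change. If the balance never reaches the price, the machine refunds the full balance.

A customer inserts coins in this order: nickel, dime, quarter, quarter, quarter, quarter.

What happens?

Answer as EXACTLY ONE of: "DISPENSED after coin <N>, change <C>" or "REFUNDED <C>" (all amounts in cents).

Price: 70¢
Coin 1 (nickel, 5¢): balance = 5¢
Coin 2 (dime, 10¢): balance = 15¢
Coin 3 (quarter, 25¢): balance = 40¢
Coin 4 (quarter, 25¢): balance = 65¢
Coin 5 (quarter, 25¢): balance = 90¢
  → balance >= price → DISPENSE, change = 90 - 70 = 20¢

Answer: DISPENSED after coin 5, change 20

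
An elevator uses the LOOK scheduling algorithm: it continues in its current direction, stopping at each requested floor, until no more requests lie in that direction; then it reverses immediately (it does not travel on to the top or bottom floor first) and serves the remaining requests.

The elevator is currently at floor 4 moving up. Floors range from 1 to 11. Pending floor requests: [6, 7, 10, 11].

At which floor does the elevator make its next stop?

Current floor: 4, direction: up
Requests above: [6, 7, 10, 11]
Requests below: []
Moving up and requests lie above → nearest above is min([6, 7, 10, 11]) = 6

Answer: 6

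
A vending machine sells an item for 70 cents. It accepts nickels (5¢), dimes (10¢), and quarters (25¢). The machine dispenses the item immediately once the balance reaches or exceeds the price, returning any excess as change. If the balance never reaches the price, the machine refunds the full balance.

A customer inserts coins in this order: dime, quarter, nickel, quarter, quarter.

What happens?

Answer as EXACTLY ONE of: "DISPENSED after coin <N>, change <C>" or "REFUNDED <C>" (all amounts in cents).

Answer: DISPENSED after coin 5, change 20

Derivation:
Price: 70¢
Coin 1 (dime, 10¢): balance = 10¢
Coin 2 (quarter, 25¢): balance = 35¢
Coin 3 (nickel, 5¢): balance = 40¢
Coin 4 (quarter, 25¢): balance = 65¢
Coin 5 (quarter, 25¢): balance = 90¢
  → balance >= price → DISPENSE, change = 90 - 70 = 20¢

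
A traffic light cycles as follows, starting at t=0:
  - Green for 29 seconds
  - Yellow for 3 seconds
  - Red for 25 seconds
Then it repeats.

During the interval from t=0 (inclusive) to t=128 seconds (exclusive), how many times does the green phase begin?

Cycle = 29+3+25 = 57s
green phase starts at t = k*57 + 0 for k=0,1,2,...
Need k*57+0 < 128 → k < 2.246
k ∈ {0, ..., 2} → 3 starts

Answer: 3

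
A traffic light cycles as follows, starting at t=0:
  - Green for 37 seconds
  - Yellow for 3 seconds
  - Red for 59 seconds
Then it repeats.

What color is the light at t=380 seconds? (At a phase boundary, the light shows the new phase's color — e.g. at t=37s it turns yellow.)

Cycle length = 37 + 3 + 59 = 99s
t = 380, phase_t = 380 mod 99 = 83
83 >= 40 → RED

Answer: red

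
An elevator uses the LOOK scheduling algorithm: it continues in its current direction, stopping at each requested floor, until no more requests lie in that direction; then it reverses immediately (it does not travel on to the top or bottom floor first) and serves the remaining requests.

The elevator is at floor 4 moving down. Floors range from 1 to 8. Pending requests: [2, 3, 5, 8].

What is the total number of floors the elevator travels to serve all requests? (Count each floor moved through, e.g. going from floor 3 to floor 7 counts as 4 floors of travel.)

Answer: 8

Derivation:
Start at floor 4 moving down, LOOK stop order: [3, 2, 5, 8]
  4 → 3: |3-4| = 1, total = 1
  3 → 2: |2-3| = 1, total = 2
  2 → 5: |5-2| = 3, total = 5
  5 → 8: |8-5| = 3, total = 8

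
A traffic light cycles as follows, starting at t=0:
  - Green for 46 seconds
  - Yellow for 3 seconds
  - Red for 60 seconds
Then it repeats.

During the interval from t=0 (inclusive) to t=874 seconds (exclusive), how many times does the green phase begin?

Answer: 9

Derivation:
Cycle = 46+3+60 = 109s
green phase starts at t = k*109 + 0 for k=0,1,2,...
Need k*109+0 < 874 → k < 8.018
k ∈ {0, ..., 8} → 9 starts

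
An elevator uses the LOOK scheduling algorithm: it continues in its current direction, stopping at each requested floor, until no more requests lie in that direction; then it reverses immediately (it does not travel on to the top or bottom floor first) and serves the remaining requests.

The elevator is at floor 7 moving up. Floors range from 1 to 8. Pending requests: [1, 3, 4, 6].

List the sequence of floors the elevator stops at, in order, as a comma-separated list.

Current: 7, moving UP
Serve above first (ascending): []
Then reverse, serve below (descending): [6, 4, 3, 1]

Answer: 6, 4, 3, 1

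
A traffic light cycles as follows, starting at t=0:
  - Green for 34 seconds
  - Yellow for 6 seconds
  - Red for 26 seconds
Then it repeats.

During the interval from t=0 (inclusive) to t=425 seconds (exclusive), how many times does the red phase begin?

Answer: 6

Derivation:
Cycle = 34+6+26 = 66s
red phase starts at t = k*66 + 40 for k=0,1,2,...
Need k*66+40 < 425 → k < 5.833
k ∈ {0, ..., 5} → 6 starts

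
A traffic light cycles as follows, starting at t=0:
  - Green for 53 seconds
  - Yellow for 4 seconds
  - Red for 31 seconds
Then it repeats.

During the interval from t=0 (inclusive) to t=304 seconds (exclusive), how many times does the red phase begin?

Answer: 3

Derivation:
Cycle = 53+4+31 = 88s
red phase starts at t = k*88 + 57 for k=0,1,2,...
Need k*88+57 < 304 → k < 2.807
k ∈ {0, ..., 2} → 3 starts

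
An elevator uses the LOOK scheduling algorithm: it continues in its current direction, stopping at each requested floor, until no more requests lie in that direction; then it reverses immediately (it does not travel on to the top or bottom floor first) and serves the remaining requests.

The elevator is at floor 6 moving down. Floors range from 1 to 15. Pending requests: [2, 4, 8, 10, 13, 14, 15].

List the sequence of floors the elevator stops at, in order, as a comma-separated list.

Answer: 4, 2, 8, 10, 13, 14, 15

Derivation:
Current: 6, moving DOWN
Serve below first (descending): [4, 2]
Then reverse, serve above (ascending): [8, 10, 13, 14, 15]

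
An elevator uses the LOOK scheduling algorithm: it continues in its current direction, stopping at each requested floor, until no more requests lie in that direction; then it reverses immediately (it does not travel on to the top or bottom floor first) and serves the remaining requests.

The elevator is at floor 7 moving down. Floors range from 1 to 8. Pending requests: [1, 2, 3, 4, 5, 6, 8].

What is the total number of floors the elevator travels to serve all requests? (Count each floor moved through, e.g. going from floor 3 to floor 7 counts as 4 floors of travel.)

Start at floor 7 moving down, LOOK stop order: [6, 5, 4, 3, 2, 1, 8]
  7 → 6: |6-7| = 1, total = 1
  6 → 5: |5-6| = 1, total = 2
  5 → 4: |4-5| = 1, total = 3
  4 → 3: |3-4| = 1, total = 4
  3 → 2: |2-3| = 1, total = 5
  2 → 1: |1-2| = 1, total = 6
  1 → 8: |8-1| = 7, total = 13

Answer: 13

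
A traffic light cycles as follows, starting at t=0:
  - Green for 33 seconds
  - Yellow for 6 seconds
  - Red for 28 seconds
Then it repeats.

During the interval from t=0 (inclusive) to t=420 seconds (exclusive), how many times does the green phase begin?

Cycle = 33+6+28 = 67s
green phase starts at t = k*67 + 0 for k=0,1,2,...
Need k*67+0 < 420 → k < 6.269
k ∈ {0, ..., 6} → 7 starts

Answer: 7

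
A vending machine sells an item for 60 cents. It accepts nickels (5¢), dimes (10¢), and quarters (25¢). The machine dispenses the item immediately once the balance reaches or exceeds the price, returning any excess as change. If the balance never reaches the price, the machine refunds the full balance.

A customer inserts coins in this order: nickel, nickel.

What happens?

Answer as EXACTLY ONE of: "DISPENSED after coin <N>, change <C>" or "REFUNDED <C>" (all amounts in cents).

Price: 60¢
Coin 1 (nickel, 5¢): balance = 5¢
Coin 2 (nickel, 5¢): balance = 10¢
All coins inserted, balance 10¢ < price 60¢ → REFUND 10¢

Answer: REFUNDED 10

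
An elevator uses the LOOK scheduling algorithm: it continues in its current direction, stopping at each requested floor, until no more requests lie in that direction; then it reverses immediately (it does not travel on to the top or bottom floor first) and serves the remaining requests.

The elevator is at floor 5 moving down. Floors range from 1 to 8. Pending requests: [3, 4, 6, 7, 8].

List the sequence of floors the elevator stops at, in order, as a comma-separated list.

Answer: 4, 3, 6, 7, 8

Derivation:
Current: 5, moving DOWN
Serve below first (descending): [4, 3]
Then reverse, serve above (ascending): [6, 7, 8]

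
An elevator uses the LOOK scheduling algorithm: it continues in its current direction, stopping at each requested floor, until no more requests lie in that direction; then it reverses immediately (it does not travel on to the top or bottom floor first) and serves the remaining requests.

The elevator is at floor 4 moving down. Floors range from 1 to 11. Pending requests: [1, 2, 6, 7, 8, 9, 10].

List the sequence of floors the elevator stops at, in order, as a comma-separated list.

Current: 4, moving DOWN
Serve below first (descending): [2, 1]
Then reverse, serve above (ascending): [6, 7, 8, 9, 10]

Answer: 2, 1, 6, 7, 8, 9, 10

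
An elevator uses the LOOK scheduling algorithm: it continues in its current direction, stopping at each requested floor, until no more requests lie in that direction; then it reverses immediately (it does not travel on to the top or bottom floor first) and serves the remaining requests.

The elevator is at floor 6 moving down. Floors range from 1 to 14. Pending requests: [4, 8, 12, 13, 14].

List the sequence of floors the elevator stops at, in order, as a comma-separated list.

Answer: 4, 8, 12, 13, 14

Derivation:
Current: 6, moving DOWN
Serve below first (descending): [4]
Then reverse, serve above (ascending): [8, 12, 13, 14]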